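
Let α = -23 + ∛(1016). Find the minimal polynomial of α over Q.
m_α(x) = x^3 + 69x^2 + 1587x + 11151

Set β = α + 23 = ∛(1016), so β^3 = 1016. Then (α + 23)^3 - 1016 = 0, i.e. α is a root of g(x) = (x + 23)^3 - 1016 = x^3 + 69x^2 + 1587x + 11151. Since g(x) = h(x + 23) where h(x) = x^3 - 1016, and h is irreducible over Q (because 1016 is not a perfect cube, so h has no rational root, and a monic cubic with no rational root is irreducible), g is also irreducible (irreducibility is preserved under the substitution x → x + 23). Hence m_α(x) = x^3 + 69x^2 + 1587x + 11151.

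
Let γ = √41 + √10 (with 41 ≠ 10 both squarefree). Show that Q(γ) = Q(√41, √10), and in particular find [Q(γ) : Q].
[Q(γ) : Q] = 4 (equivalently, Q(γ) = Q(√41, √10))

Obviously Q(γ) ⊆ Q(√41, √10), and [Q(√41, √10):Q] = 4 (since 41, 10 are distinct squarefree integers > 1 with 410 not a perfect square). To show equality we compute the minimal polynomial of γ. From γ = √41 + √10: γ^2 = 41 + 2√(410) + 10 = 51 + 2√(410), so γ^2 - 51 = 2√(410); squaring, (γ^2 - 51)^2 = 4·410, i.e. γ^4 - 102γ^2 + 2601 - 1640 = 0, i.e. γ^4 - 102γ^2 + 961 = 0. So γ is a root of x^4 - 102x^2 + 961. This polynomial is irreducible over Q: it has no rational root (each ±√41 ± √10 is irrational), and any factorization into two quadratics over Q would force √(410) ∈ Q (pairing opposite roots) or √41, √10 ∈ Q (other pairings), all impossible. Hence [Q(γ):Q] = 4 = [Q(√41, √10):Q], so Q(γ) = Q(√41, √10).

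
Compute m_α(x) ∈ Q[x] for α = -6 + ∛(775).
m_α(x) = x^3 + 18x^2 + 108x - 559

Set β = α + 6 = ∛(775), so β^3 = 775. Then (α + 6)^3 - 775 = 0, i.e. α is a root of g(x) = (x + 6)^3 - 775 = x^3 + 18x^2 + 108x - 559. Since g(x) = h(x + 6) where h(x) = x^3 - 775, and h is irreducible over Q (because 775 is not a perfect cube, so h has no rational root, and a monic cubic with no rational root is irreducible), g is also irreducible (irreducibility is preserved under the substitution x → x + 6). Hence m_α(x) = x^3 + 18x^2 + 108x - 559.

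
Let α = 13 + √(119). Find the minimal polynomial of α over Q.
m_α(x) = x^2 - 26x + 50

From α - 13 = √(119), squaring gives (α - 13)^2 = 119, i.e. α^2 - 26α + 169 = 119, so α^2 - 26α + 50 = 0. The discriminant of x^2 - 26x + 50 is (-26)^2 - 4·(50) = 676 - 200 = 476, and 4·(119) is not a perfect square in Q since 119 is squarefree and ≠ 1. Hence x^2 - 26x + 50 is irreducible over Q and is the minimal polynomial of α.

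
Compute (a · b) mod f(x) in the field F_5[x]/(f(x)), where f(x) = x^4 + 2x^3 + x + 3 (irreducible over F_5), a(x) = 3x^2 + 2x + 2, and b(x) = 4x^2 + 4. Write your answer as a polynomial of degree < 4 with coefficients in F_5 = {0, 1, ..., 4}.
a · b ≡ 4x^3 + x + 2 (mod f(x))

Multiply in F_5[x]: a(x)·b(x) = (3x^2 + 2x + 2)·(4x^2 + 4) = 2x^4 + 3x^3 + 3x + 3. This has degree ≥ 4, so divide by f(x) over F_5: 2x^4 + 3x^3 + 3x + 3 = (2)·(x^4 + 2x^3 + x + 3) + (4x^3 + x + 2). Hence a·b ≡ 4x^3 + x + 2 (mod f). (F_5[x]/(f) is a field with 5^4 = 625 elements since f is irreducible of degree 4.)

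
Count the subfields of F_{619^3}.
F_{619^3} has 2 subfields

The subfields of F_{p^n} are exactly the fields F_{p^d} for d | n (each is the fixed field of the unique index-d subgroup of Gal(F_{p^n}/F_p) ≅ Z/nZ). The divisors of n = 3 are {1, 3}, giving 2 subfields: F_{619^1}, F_{619^3}.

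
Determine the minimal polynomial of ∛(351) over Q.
m_α(x) = x^3 - 351

α satisfies α^3 = 351, so x^3 - 351 annihilates α. By the rational root test, a rational root p/q (in lowest terms) of x^3 - 351 would satisfy p^3 = 351 q^3, forcing q = 1 and p^3 = 351; but 351 is not a perfect cube, contradiction. A monic cubic over Q with no rational root is irreducible (any nontrivial factorization would include a linear factor). Hence x^3 - 351 is the minimal polynomial of α, and in particular [Q(α):Q] = 3.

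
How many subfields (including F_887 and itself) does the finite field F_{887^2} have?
F_{887^2} has 2 subfields

The subfields of F_{p^n} are exactly the fields F_{p^d} for d | n (each is the fixed field of the unique index-d subgroup of Gal(F_{p^n}/F_p) ≅ Z/nZ). The divisors of n = 2 are {1, 2}, giving 2 subfields: F_{887^1}, F_{887^2}.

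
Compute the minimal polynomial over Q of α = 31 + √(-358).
m_α(x) = x^2 - 62x + 1319

From α - 31 = √(-358), squaring gives (α - 31)^2 = -358, i.e. α^2 - 62α + 961 = -358, so α^2 - 62α + 1319 = 0. The discriminant of x^2 - 62x + 1319 is (-62)^2 - 4·(1319) = 3844 - 5276 = -1432, and 4·(-358) is not a perfect square in Q since -358 is squarefree and ≠ 1. Hence x^2 - 62x + 1319 is irreducible over Q and is the minimal polynomial of α.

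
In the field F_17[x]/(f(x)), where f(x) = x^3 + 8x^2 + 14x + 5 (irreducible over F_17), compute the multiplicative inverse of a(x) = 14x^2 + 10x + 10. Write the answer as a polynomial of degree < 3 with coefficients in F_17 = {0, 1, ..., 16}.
a(x)^(-1) ≡ 3x^2 + 13x + 1 (mod f(x))

Since f is irreducible over F_17, F_17[x]/(f) is a field and a(x) ≠ 0 has an inverse. Apply the extended Euclidean algorithm to f(x) and a(x) in F_17[x]: f(x) = (11x)·a(x) + (6x + 5);  a(x) = (8x + 12)·(6x + 5) + (1). The last nonzero remainder is the constant 1 = gcd(f, a) in F_17. Back-substituting through the division chain expresses 1 = s(x)·a(x) + t(x)·f(x) with s(x) ≡ 3x^2 + 13x + 1 (mod f), so a(x)^(-1) ≡ s(x) = 3x^2 + 13x + 1 (mod f). Check: (14x^2 + 10x + 10)·(3x^2 + 13x + 1) = 8x^4 + 8x^3 + 4x^2 + 4x + 10 ≡ 1 (mod x^3 + 8x^2 + 14x + 5).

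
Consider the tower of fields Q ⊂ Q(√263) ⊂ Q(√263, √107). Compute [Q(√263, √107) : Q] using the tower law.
[Q(√263, √107) : Q] = 4

[Q(√263):Q] = 2 (min poly x^2 - 263, irreducible since 263 is squarefree > 1). For the top step, suppose √107 ∈ Q(√263), say √107 = c + d√263 with c, d ∈ Q. Squaring: 107 = c^2 + 263d^2 + 2cd√263. Since √263 ∉ Q this forces 2cd = 0. If d = 0 then √107 = c ∈ Q, contradicting 107 squarefree > 1. If c = 0 then 107 = 263d^2, so 263·107 = (263d)^2 is a perfect square in Q — but 263·107 = 28141 is not a perfect square (since 263 and 107 are distinct squarefree integers). Contradiction. Hence √107 ∉ Q(√263), so x^2 - 107 stays irreducible over Q(√263) and [Q(√263, √107) : Q(√263)] = 2. By the tower law, [Q(√263, √107) : Q] = 2 · 2 = 4.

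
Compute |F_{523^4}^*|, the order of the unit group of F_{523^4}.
|F_{523^4}^*| = 74818113840

F_{523^4} has 523^4 = 74818113841 elements; its multiplicative group consists of all nonzero elements, so |F_{523^4}^*| = 74818113841 - 1 = 74818113840. (It is cyclic since any finite subgroup of the multiplicative group of a field is cyclic.)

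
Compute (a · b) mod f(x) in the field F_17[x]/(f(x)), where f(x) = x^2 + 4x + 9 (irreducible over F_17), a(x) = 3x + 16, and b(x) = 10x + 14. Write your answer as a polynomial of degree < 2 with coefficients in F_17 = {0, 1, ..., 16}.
a · b ≡ 14x + 5 (mod f(x))

Multiply in F_17[x]: a(x)·b(x) = (3x + 16)·(10x + 14) = 13x^2 + 15x + 3. This has degree ≥ 2, so divide by f(x) over F_17: 13x^2 + 15x + 3 = (13)·(x^2 + 4x + 9) + (14x + 5). Hence a·b ≡ 14x + 5 (mod f). (F_17[x]/(f) is a field with 17^2 = 289 elements since f is irreducible of degree 2.)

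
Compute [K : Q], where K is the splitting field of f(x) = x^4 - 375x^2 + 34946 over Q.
[K : Q] = 4

Solving the quadratic in x^2: x^2 = (375 ± √(375^2 - 4·34946))/2 = (375 ± √841)/2 = (375 ± 29)/2, giving x^2 = 202 or x^2 = 173. So f(x) = (x^2 - 202)(x^2 - 173) and the roots of f are ±√202, ±√173. Hence the splitting field is K = Q(√202, √173). Since 202 and 173 are distinct squarefree integers > 1, their product 34946 is not a perfect square, so √173 ∉ Q(√202). By the tower law [K:Q] = [Q(√202,√173):Q(√202)] · [Q(√202):Q] = 2 · 2 = 4.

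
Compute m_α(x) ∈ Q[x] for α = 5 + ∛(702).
m_α(x) = x^3 - 15x^2 + 75x - 827

Set β = α - 5 = ∛(702), so β^3 = 702. Then (α - 5)^3 - 702 = 0, i.e. α is a root of g(x) = (x - 5)^3 - 702 = x^3 - 15x^2 + 75x - 827. Since g(x) = h(x - 5) where h(x) = x^3 - 702, and h is irreducible over Q (because 702 is not a perfect cube, so h has no rational root, and a monic cubic with no rational root is irreducible), g is also irreducible (irreducibility is preserved under the substitution x → x - 5). Hence m_α(x) = x^3 - 15x^2 + 75x - 827.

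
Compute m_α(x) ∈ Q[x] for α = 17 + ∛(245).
m_α(x) = x^3 - 51x^2 + 867x - 5158

Set β = α - 17 = ∛(245), so β^3 = 245. Then (α - 17)^3 - 245 = 0, i.e. α is a root of g(x) = (x - 17)^3 - 245 = x^3 - 51x^2 + 867x - 5158. Since g(x) = h(x - 17) where h(x) = x^3 - 245, and h is irreducible over Q (because 245 is not a perfect cube, so h has no rational root, and a monic cubic with no rational root is irreducible), g is also irreducible (irreducibility is preserved under the substitution x → x - 17). Hence m_α(x) = x^3 - 51x^2 + 867x - 5158.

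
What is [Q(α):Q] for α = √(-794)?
[Q(α):Q] = 2

[Q(α):Q] equals the degree of the minimal polynomial of α. Here α^2 = -794 and x^2 + 794 is irreducible (d = -794 is squarefree, ≠ 1, hence not a square), so deg(m_α) = 2. Thus [Q(α):Q] = 2.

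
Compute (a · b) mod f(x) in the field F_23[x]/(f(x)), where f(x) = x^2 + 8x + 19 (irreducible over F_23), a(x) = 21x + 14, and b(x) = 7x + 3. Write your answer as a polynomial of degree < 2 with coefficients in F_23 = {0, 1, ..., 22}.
a · b ≡ 20x + 9 (mod f(x))

Multiply in F_23[x]: a(x)·b(x) = (21x + 14)·(7x + 3) = 9x^2 + 19. This has degree ≥ 2, so divide by f(x) over F_23: 9x^2 + 19 = (9)·(x^2 + 8x + 19) + (20x + 9). Hence a·b ≡ 20x + 9 (mod f). (F_23[x]/(f) is a field with 23^2 = 529 elements since f is irreducible of degree 2.)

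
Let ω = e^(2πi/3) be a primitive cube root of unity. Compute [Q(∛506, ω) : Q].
[Q(∛506, ω) : Q] = 6

[Q(∛506):Q] = 3 (min poly x^3 - 506, irreducible since 506 is not a perfect cube). [Q(ω):Q] = 2 (min poly x^2 + x + 1). Since Q(∛506) ⊂ R and ω ∉ R, we have ω ∉ Q(∛506), so x^2 + x + 1 remains irreducible over Q(∛506) and [Q(∛506, ω) : Q(∛506)] = 2. By the tower law, [Q(∛506, ω) : Q] = 3 · 2 = 6. (In fact Q(∛506, ω) is the splitting field of x^3 - 506 over Q.)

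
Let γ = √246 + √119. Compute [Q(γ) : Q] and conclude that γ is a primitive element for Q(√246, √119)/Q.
[Q(γ) : Q] = 4 (equivalently, Q(γ) = Q(√246, √119))

Obviously Q(γ) ⊆ Q(√246, √119), and [Q(√246, √119):Q] = 4 (since 246, 119 are distinct squarefree integers > 1 with 29274 not a perfect square). To show equality we compute the minimal polynomial of γ. From γ = √246 + √119: γ^2 = 246 + 2√(29274) + 119 = 365 + 2√(29274), so γ^2 - 365 = 2√(29274); squaring, (γ^2 - 365)^2 = 4·29274, i.e. γ^4 - 730γ^2 + 133225 - 117096 = 0, i.e. γ^4 - 730γ^2 + 16129 = 0. So γ is a root of x^4 - 730x^2 + 16129. This polynomial is irreducible over Q: it has no rational root (each ±√246 ± √119 is irrational), and any factorization into two quadratics over Q would force √(29274) ∈ Q (pairing opposite roots) or √246, √119 ∈ Q (other pairings), all impossible. Hence [Q(γ):Q] = 4 = [Q(√246, √119):Q], so Q(γ) = Q(√246, √119).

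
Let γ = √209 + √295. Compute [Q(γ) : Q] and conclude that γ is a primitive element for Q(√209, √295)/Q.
[Q(γ) : Q] = 4 (equivalently, Q(γ) = Q(√209, √295))

Obviously Q(γ) ⊆ Q(√209, √295), and [Q(√209, √295):Q] = 4 (since 209, 295 are distinct squarefree integers > 1 with 61655 not a perfect square). To show equality we compute the minimal polynomial of γ. From γ = √209 + √295: γ^2 = 209 + 2√(61655) + 295 = 504 + 2√(61655), so γ^2 - 504 = 2√(61655); squaring, (γ^2 - 504)^2 = 4·61655, i.e. γ^4 - 1008γ^2 + 254016 - 246620 = 0, i.e. γ^4 - 1008γ^2 + 7396 = 0. So γ is a root of x^4 - 1008x^2 + 7396. This polynomial is irreducible over Q: it has no rational root (each ±√209 ± √295 is irrational), and any factorization into two quadratics over Q would force √(61655) ∈ Q (pairing opposite roots) or √209, √295 ∈ Q (other pairings), all impossible. Hence [Q(γ):Q] = 4 = [Q(√209, √295):Q], so Q(γ) = Q(√209, √295).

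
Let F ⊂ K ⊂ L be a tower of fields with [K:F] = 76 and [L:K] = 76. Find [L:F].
[L:F] = 5776

The tower law says that for any tower of field extensions F ⊂ K ⊂ L with finite degrees, [L:F] = [L:K] · [K:F]. Here this gives [L:F] = 76 · 76 = 5776.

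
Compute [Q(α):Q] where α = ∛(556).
[Q(α):Q] = 3

The minimal polynomial of α is x^3 - 556, irreducible over Q since 556 is not a perfect cube (so x^3 - 556 has no rational root). Hence [Q(α):Q] = deg(m_α) = 3.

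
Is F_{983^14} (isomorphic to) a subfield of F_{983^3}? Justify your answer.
No: F_{983^14} is not a subfield of F_{983^3}

F_{p^m} embeds in F_{p^n} iff m | n. Here 14 ∤ 3 (since 3 = 0·14 + 3 with remainder 3 ≠ 0), so F_{983^14} is not a subfield of F_{983^3}. Equivalently: if it were, the tower law would give 14 = [F_{983^14}:F_983] dividing [F_{983^3}:F_983] = 3, contradiction.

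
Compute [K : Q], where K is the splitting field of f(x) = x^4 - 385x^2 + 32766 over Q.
[K : Q] = 4

Solving the quadratic in x^2: x^2 = (385 ± √(385^2 - 4·32766))/2 = (385 ± √17161)/2 = (385 ± 131)/2, giving x^2 = 258 or x^2 = 127. So f(x) = (x^2 - 258)(x^2 - 127) and the roots of f are ±√258, ±√127. Hence the splitting field is K = Q(√258, √127). Since 258 and 127 are distinct squarefree integers > 1, their product 32766 is not a perfect square, so √127 ∉ Q(√258). By the tower law [K:Q] = [Q(√258,√127):Q(√258)] · [Q(√258):Q] = 2 · 2 = 4.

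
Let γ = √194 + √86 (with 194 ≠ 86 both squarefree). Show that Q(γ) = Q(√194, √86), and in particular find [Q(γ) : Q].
[Q(γ) : Q] = 4 (equivalently, Q(γ) = Q(√194, √86))

Obviously Q(γ) ⊆ Q(√194, √86), and [Q(√194, √86):Q] = 4 (since 194, 86 are distinct squarefree integers > 1 with 16684 not a perfect square). To show equality we compute the minimal polynomial of γ. From γ = √194 + √86: γ^2 = 194 + 2√(16684) + 86 = 280 + 2√(16684), so γ^2 - 280 = 2√(16684); squaring, (γ^2 - 280)^2 = 4·16684, i.e. γ^4 - 560γ^2 + 78400 - 66736 = 0, i.e. γ^4 - 560γ^2 + 11664 = 0. So γ is a root of x^4 - 560x^2 + 11664. This polynomial is irreducible over Q: it has no rational root (each ±√194 ± √86 is irrational), and any factorization into two quadratics over Q would force √(16684) ∈ Q (pairing opposite roots) or √194, √86 ∈ Q (other pairings), all impossible. Hence [Q(γ):Q] = 4 = [Q(√194, √86):Q], so Q(γ) = Q(√194, √86).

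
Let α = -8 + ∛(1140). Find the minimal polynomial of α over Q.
m_α(x) = x^3 + 24x^2 + 192x - 628

Set β = α + 8 = ∛(1140), so β^3 = 1140. Then (α + 8)^3 - 1140 = 0, i.e. α is a root of g(x) = (x + 8)^3 - 1140 = x^3 + 24x^2 + 192x - 628. Since g(x) = h(x + 8) where h(x) = x^3 - 1140, and h is irreducible over Q (because 1140 is not a perfect cube, so h has no rational root, and a monic cubic with no rational root is irreducible), g is also irreducible (irreducibility is preserved under the substitution x → x + 8). Hence m_α(x) = x^3 + 24x^2 + 192x - 628.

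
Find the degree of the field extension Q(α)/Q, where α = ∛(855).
[Q(α):Q] = 3

The minimal polynomial of α is x^3 - 855, irreducible over Q since 855 is not a perfect cube (so x^3 - 855 has no rational root). Hence [Q(α):Q] = deg(m_α) = 3.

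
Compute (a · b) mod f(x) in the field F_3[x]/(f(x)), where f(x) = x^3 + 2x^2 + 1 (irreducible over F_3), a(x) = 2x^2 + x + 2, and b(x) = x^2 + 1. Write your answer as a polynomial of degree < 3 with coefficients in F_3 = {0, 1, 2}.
a · b ≡ x^2 + 2x + 2 (mod f(x))

Multiply in F_3[x]: a(x)·b(x) = (2x^2 + x + 2)·(x^2 + 1) = 2x^4 + x^3 + x^2 + x + 2. This has degree ≥ 3, so divide by f(x) over F_3: 2x^4 + x^3 + x^2 + x + 2 = (2x)·(x^3 + 2x^2 + 1) + (x^2 + 2x + 2). Hence a·b ≡ x^2 + 2x + 2 (mod f). (F_3[x]/(f) is a field with 3^3 = 27 elements since f is irreducible of degree 3.)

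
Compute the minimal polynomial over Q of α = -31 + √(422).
m_α(x) = x^2 + 62x + 539

From α + 31 = √(422), squaring gives (α + 31)^2 = 422, i.e. α^2 + 62α + 961 = 422, so α^2 + 62α + 539 = 0. The discriminant of x^2 + 62x + 539 is (62)^2 - 4·(539) = 3844 - 2156 = 1688, and 4·(422) is not a perfect square in Q since 422 is squarefree and ≠ 1. Hence x^2 + 62x + 539 is irreducible over Q and is the minimal polynomial of α.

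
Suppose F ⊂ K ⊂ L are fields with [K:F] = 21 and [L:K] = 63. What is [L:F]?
[L:F] = 1323

The tower law says that for any tower of field extensions F ⊂ K ⊂ L with finite degrees, [L:F] = [L:K] · [K:F]. Here this gives [L:F] = 63 · 21 = 1323.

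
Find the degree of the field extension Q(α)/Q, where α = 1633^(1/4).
[Q(α):Q] = 4

α is a root of x^4 - 1633. By Eisenstein's criterion at the prime p = 23 (which divides the constant term 1633 but p^2 = 529 does not, since 1633 is squarefree), x^4 - 1633 is irreducible over Q. Hence [Q(α):Q] = 4.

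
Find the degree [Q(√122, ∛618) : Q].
[Q(√122, ∛618) : Q] = 6

Let L = Q(√122, ∛618). Since Q(√122) ⊂ L and [Q(√122):Q] = 2, the tower law gives 2 | [L:Q]. Likewise Q(∛618) ⊂ L with [Q(∛618):Q] = 3 (because 618 is not a perfect cube), so 3 | [L:Q]. As gcd(2,3) = 1, [L:Q] is divisible by 6. Conversely L is generated over Q by √122 and ∛618, so [L:Q] ≤ 2·3 = 6. Therefore [Q(√122, ∛618) : Q] = 6.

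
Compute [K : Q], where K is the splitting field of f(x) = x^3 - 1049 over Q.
[K : Q] = 6

The roots of x^3 - 1049 are ∛1049, ω∛1049, ω^2∛1049 where ω = e^(2πi/3) is a primitive cube root of unity, so K = Q(∛1049, ω). Now [Q(∛1049):Q] = 3 (since 1049 is not a perfect cube, x^3 - 1049 is irreducible) and [Q(ω):Q] = 2. Both 2 and 3 divide [K:Q], and [K:Q] ≤ 3·2 = 6, so [K:Q] = 6. (Equivalently: Q(∛1049) ⊂ R but ω ∉ R, so [K : Q(∛1049)] = 2.)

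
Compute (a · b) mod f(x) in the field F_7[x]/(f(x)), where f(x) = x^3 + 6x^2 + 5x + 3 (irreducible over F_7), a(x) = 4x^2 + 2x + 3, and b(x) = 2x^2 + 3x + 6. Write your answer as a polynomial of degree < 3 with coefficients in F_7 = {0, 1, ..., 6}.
a · b ≡ 6x^2 + 3x + 2 (mod f(x))

Multiply in F_7[x]: a(x)·b(x) = (4x^2 + 2x + 3)·(2x^2 + 3x + 6) = x^4 + 2x^3 + x^2 + 4. This has degree ≥ 3, so divide by f(x) over F_7: x^4 + 2x^3 + x^2 + 4 = (x + 3)·(x^3 + 6x^2 + 5x + 3) + (6x^2 + 3x + 2). Hence a·b ≡ 6x^2 + 3x + 2 (mod f). (F_7[x]/(f) is a field with 7^3 = 343 elements since f is irreducible of degree 3.)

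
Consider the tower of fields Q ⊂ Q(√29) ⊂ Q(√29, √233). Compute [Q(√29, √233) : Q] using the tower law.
[Q(√29, √233) : Q] = 4

[Q(√29):Q] = 2 (min poly x^2 - 29, irreducible since 29 is squarefree > 1). For the top step, suppose √233 ∈ Q(√29), say √233 = c + d√29 with c, d ∈ Q. Squaring: 233 = c^2 + 29d^2 + 2cd√29. Since √29 ∉ Q this forces 2cd = 0. If d = 0 then √233 = c ∈ Q, contradicting 233 squarefree > 1. If c = 0 then 233 = 29d^2, so 29·233 = (29d)^2 is a perfect square in Q — but 29·233 = 6757 is not a perfect square (since 29 and 233 are distinct squarefree integers). Contradiction. Hence √233 ∉ Q(√29), so x^2 - 233 stays irreducible over Q(√29) and [Q(√29, √233) : Q(√29)] = 2. By the tower law, [Q(√29, √233) : Q] = 2 · 2 = 4.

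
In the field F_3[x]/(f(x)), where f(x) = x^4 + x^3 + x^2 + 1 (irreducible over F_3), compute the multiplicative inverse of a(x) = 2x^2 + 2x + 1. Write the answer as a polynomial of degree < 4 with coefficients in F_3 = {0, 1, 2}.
a(x)^(-1) ≡ x^3 + x^2 + 2x (mod f(x))

Since f is irreducible over F_3, F_3[x]/(f) is a field and a(x) ≠ 0 has an inverse. Apply the extended Euclidean algorithm to f(x) and a(x) in F_3[x]: f(x) = (2x^2 + 1)·a(x) + (x);  a(x) = (2x + 2)·(x) + (1). The last nonzero remainder is the constant 1 = gcd(f, a) in F_3. Back-substituting through the division chain expresses 1 = s(x)·a(x) + t(x)·f(x) with s(x) ≡ x^3 + x^2 + 2x (mod f), so a(x)^(-1) ≡ s(x) = x^3 + x^2 + 2x (mod f). Check: (2x^2 + 2x + 1)·(x^3 + x^2 + 2x) = 2x^5 + x^4 + x^3 + 2x^2 + 2x ≡ 1 (mod x^4 + x^3 + x^2 + 1).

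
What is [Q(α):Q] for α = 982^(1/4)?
[Q(α):Q] = 4

α is a root of x^4 - 982. By Eisenstein's criterion at the prime p = 2 (which divides the constant term 982 but p^2 = 4 does not, since 982 is squarefree), x^4 - 982 is irreducible over Q. Hence [Q(α):Q] = 4.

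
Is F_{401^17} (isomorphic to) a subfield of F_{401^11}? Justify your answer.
No: F_{401^17} is not a subfield of F_{401^11}

F_{p^m} embeds in F_{p^n} iff m | n. Here 17 ∤ 11 (since 11 = 0·17 + 11 with remainder 11 ≠ 0), so F_{401^17} is not a subfield of F_{401^11}. Equivalently: if it were, the tower law would give 17 = [F_{401^17}:F_401] dividing [F_{401^11}:F_401] = 11, contradiction.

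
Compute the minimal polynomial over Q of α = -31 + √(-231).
m_α(x) = x^2 + 62x + 1192

From α + 31 = √(-231), squaring gives (α + 31)^2 = -231, i.e. α^2 + 62α + 961 = -231, so α^2 + 62α + 1192 = 0. The discriminant of x^2 + 62x + 1192 is (62)^2 - 4·(1192) = 3844 - 4768 = -924, and 4·(-231) is not a perfect square in Q since -231 is squarefree and ≠ 1. Hence x^2 + 62x + 1192 is irreducible over Q and is the minimal polynomial of α.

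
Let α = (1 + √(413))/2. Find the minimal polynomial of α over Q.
m_α(x) = x^2 - x - 103

From 2α - 1 = √(413), squaring gives (2α - 1)^2 = 413, i.e. 4α^2 - 4α + 1 = 413, so α^2 - α + (1 - 413)/4 = 0. Since 413 ≡ 1 (mod 4), (1 - 413)/4 = -103 ∈ Z. The polynomial x^2 - x - 103 has discriminant 1 - 4·(-103) = 413, which is not a perfect square in Q (d = 413 is squarefree and ≠ 1), so x^2 - x - 103 is irreducible over Q. It is the minimal polynomial of α.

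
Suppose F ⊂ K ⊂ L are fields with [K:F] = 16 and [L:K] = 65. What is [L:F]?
[L:F] = 1040

The tower law says that for any tower of field extensions F ⊂ K ⊂ L with finite degrees, [L:F] = [L:K] · [K:F]. Here this gives [L:F] = 65 · 16 = 1040.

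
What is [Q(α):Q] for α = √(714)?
[Q(α):Q] = 2

[Q(α):Q] equals the degree of the minimal polynomial of α. Here α^2 = 714 and x^2 - 714 is irreducible (d = 714 is squarefree, ≠ 1, hence not a square), so deg(m_α) = 2. Thus [Q(α):Q] = 2.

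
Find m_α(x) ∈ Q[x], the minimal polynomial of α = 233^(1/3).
m_α(x) = x^3 - 233

α satisfies α^3 = 233, so x^3 - 233 annihilates α. By the rational root test, a rational root p/q (in lowest terms) of x^3 - 233 would satisfy p^3 = 233 q^3, forcing q = 1 and p^3 = 233; but 233 is not a perfect cube, contradiction. A monic cubic over Q with no rational root is irreducible (any nontrivial factorization would include a linear factor). Hence x^3 - 233 is the minimal polynomial of α, and in particular [Q(α):Q] = 3.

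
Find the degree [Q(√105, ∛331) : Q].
[Q(√105, ∛331) : Q] = 6

Let L = Q(√105, ∛331). Since Q(√105) ⊂ L and [Q(√105):Q] = 2, the tower law gives 2 | [L:Q]. Likewise Q(∛331) ⊂ L with [Q(∛331):Q] = 3 (because 331 is not a perfect cube), so 3 | [L:Q]. As gcd(2,3) = 1, [L:Q] is divisible by 6. Conversely L is generated over Q by √105 and ∛331, so [L:Q] ≤ 2·3 = 6. Therefore [Q(√105, ∛331) : Q] = 6.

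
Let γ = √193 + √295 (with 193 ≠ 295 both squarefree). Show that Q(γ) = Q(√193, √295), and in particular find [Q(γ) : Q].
[Q(γ) : Q] = 4 (equivalently, Q(γ) = Q(√193, √295))

Obviously Q(γ) ⊆ Q(√193, √295), and [Q(√193, √295):Q] = 4 (since 193, 295 are distinct squarefree integers > 1 with 56935 not a perfect square). To show equality we compute the minimal polynomial of γ. From γ = √193 + √295: γ^2 = 193 + 2√(56935) + 295 = 488 + 2√(56935), so γ^2 - 488 = 2√(56935); squaring, (γ^2 - 488)^2 = 4·56935, i.e. γ^4 - 976γ^2 + 238144 - 227740 = 0, i.e. γ^4 - 976γ^2 + 10404 = 0. So γ is a root of x^4 - 976x^2 + 10404. This polynomial is irreducible over Q: it has no rational root (each ±√193 ± √295 is irrational), and any factorization into two quadratics over Q would force √(56935) ∈ Q (pairing opposite roots) or √193, √295 ∈ Q (other pairings), all impossible. Hence [Q(γ):Q] = 4 = [Q(√193, √295):Q], so Q(γ) = Q(√193, √295).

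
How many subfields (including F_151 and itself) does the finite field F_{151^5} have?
F_{151^5} has 2 subfields

The subfields of F_{p^n} are exactly the fields F_{p^d} for d | n (each is the fixed field of the unique index-d subgroup of Gal(F_{p^n}/F_p) ≅ Z/nZ). The divisors of n = 5 are {1, 5}, giving 2 subfields: F_{151^1}, F_{151^5}.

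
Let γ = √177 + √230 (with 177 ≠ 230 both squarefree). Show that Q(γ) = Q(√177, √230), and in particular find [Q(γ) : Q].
[Q(γ) : Q] = 4 (equivalently, Q(γ) = Q(√177, √230))

Obviously Q(γ) ⊆ Q(√177, √230), and [Q(√177, √230):Q] = 4 (since 177, 230 are distinct squarefree integers > 1 with 40710 not a perfect square). To show equality we compute the minimal polynomial of γ. From γ = √177 + √230: γ^2 = 177 + 2√(40710) + 230 = 407 + 2√(40710), so γ^2 - 407 = 2√(40710); squaring, (γ^2 - 407)^2 = 4·40710, i.e. γ^4 - 814γ^2 + 165649 - 162840 = 0, i.e. γ^4 - 814γ^2 + 2809 = 0. So γ is a root of x^4 - 814x^2 + 2809. This polynomial is irreducible over Q: it has no rational root (each ±√177 ± √230 is irrational), and any factorization into two quadratics over Q would force √(40710) ∈ Q (pairing opposite roots) or √177, √230 ∈ Q (other pairings), all impossible. Hence [Q(γ):Q] = 4 = [Q(√177, √230):Q], so Q(γ) = Q(√177, √230).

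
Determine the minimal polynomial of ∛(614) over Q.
m_α(x) = x^3 - 614

α satisfies α^3 = 614, so x^3 - 614 annihilates α. By the rational root test, a rational root p/q (in lowest terms) of x^3 - 614 would satisfy p^3 = 614 q^3, forcing q = 1 and p^3 = 614; but 614 is not a perfect cube, contradiction. A monic cubic over Q with no rational root is irreducible (any nontrivial factorization would include a linear factor). Hence x^3 - 614 is the minimal polynomial of α, and in particular [Q(α):Q] = 3.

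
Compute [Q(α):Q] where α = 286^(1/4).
[Q(α):Q] = 4

α is a root of x^4 - 286. By Eisenstein's criterion at the prime p = 2 (which divides the constant term 286 but p^2 = 4 does not, since 286 is squarefree), x^4 - 286 is irreducible over Q. Hence [Q(α):Q] = 4.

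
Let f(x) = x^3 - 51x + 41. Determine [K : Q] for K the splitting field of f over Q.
[K : Q] = 6

By the rational root test, any rational root of the monic integer polynomial f(x) = x^3 - 51x + 41 must be an integer dividing the constant term 41, i.e. one of ±{1, 41}. Evaluating: f(1) = -9, f(-1) = 91, f(41) = 66871, f(-41) = -66789; none is 0, so f has no rational root and is therefore irreducible over Q (a cubic with no linear factor over a field is irreducible). For an irreducible cubic, the Galois group is A_3 or S_3 according as the discriminant disc(f) = -4a^3 - 27b^2 = -4·(-51)^3 - 27·(41)^2 = 485217 is or is not a square in Q. Here disc(f) = 485217 is not a perfect square in Q, so the Galois group of f over Q is not contained in A_3 and must be all of S_3. The splitting field has degree |S_3| = 6 over Q, so [K : Q] = 6.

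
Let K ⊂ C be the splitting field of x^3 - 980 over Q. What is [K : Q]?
[K : Q] = 6

The roots of x^3 - 980 are ∛980, ω∛980, ω^2∛980 where ω = e^(2πi/3) is a primitive cube root of unity, so K = Q(∛980, ω). Now [Q(∛980):Q] = 3 (since 980 is not a perfect cube, x^3 - 980 is irreducible) and [Q(ω):Q] = 2. Both 2 and 3 divide [K:Q], and [K:Q] ≤ 3·2 = 6, so [K:Q] = 6. (Equivalently: Q(∛980) ⊂ R but ω ∉ R, so [K : Q(∛980)] = 2.)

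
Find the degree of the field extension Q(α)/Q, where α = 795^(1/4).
[Q(α):Q] = 4

α is a root of x^4 - 795. By Eisenstein's criterion at the prime p = 3 (which divides the constant term 795 but p^2 = 9 does not, since 795 is squarefree), x^4 - 795 is irreducible over Q. Hence [Q(α):Q] = 4.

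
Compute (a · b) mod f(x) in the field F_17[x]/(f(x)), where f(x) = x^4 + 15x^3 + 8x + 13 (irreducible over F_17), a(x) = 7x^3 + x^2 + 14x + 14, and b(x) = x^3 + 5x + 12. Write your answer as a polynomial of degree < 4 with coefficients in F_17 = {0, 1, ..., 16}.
a · b ≡ x^3 + 7x^2 + 6x + 8 (mod f(x))

Multiply in F_17[x]: a(x)·b(x) = (7x^3 + x^2 + 14x + 14)·(x^3 + 5x + 12) = 7x^6 + x^5 + 15x^4 + x^3 + 14x^2 + 15. This has degree ≥ 4, so divide by f(x) over F_17: 7x^6 + x^5 + 15x^4 + x^3 + 14x^2 + 15 = (7x^2 + 15x + 11)·(x^4 + 15x^3 + 8x + 13) + (x^3 + 7x^2 + 6x + 8). Hence a·b ≡ x^3 + 7x^2 + 6x + 8 (mod f). (F_17[x]/(f) is a field with 17^4 = 83521 elements since f is irreducible of degree 4.)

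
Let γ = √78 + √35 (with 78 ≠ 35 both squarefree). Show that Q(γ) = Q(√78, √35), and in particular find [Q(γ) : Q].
[Q(γ) : Q] = 4 (equivalently, Q(γ) = Q(√78, √35))

Obviously Q(γ) ⊆ Q(√78, √35), and [Q(√78, √35):Q] = 4 (since 78, 35 are distinct squarefree integers > 1 with 2730 not a perfect square). To show equality we compute the minimal polynomial of γ. From γ = √78 + √35: γ^2 = 78 + 2√(2730) + 35 = 113 + 2√(2730), so γ^2 - 113 = 2√(2730); squaring, (γ^2 - 113)^2 = 4·2730, i.e. γ^4 - 226γ^2 + 12769 - 10920 = 0, i.e. γ^4 - 226γ^2 + 1849 = 0. So γ is a root of x^4 - 226x^2 + 1849. This polynomial is irreducible over Q: it has no rational root (each ±√78 ± √35 is irrational), and any factorization into two quadratics over Q would force √(2730) ∈ Q (pairing opposite roots) or √78, √35 ∈ Q (other pairings), all impossible. Hence [Q(γ):Q] = 4 = [Q(√78, √35):Q], so Q(γ) = Q(√78, √35).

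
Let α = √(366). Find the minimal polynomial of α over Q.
m_α(x) = x^2 - 366

α satisfies α^2 - 366 = 0, so x^2 - 366 annihilates α. Since d = 366 is squarefree and ≠ 1, it is not a perfect square in Q, so x^2 - 366 has no rational root and is therefore irreducible over Q (a degree-2 polynomial over a field is irreducible iff it has no root). Hence m_α(x) = x^2 - 366.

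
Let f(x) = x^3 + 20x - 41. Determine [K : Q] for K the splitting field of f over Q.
[K : Q] = 6

By the rational root test, any rational root of the monic integer polynomial f(x) = x^3 + 20x - 41 must be an integer dividing the constant term -41, i.e. one of ±{1, 41}. Evaluating: f(1) = -20, f(-1) = -62, f(41) = 69700, f(-41) = -69782; none is 0, so f has no rational root and is therefore irreducible over Q (a cubic with no linear factor over a field is irreducible). For an irreducible cubic, the Galois group is A_3 or S_3 according as the discriminant disc(f) = -4a^3 - 27b^2 = -4·(20)^3 - 27·(-41)^2 = -77387 is or is not a square in Q. Here disc(f) = -77387 is not a perfect square in Q, so the Galois group of f over Q is not contained in A_3 and must be all of S_3. The splitting field has degree |S_3| = 6 over Q, so [K : Q] = 6.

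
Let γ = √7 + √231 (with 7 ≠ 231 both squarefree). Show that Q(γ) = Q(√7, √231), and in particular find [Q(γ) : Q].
[Q(γ) : Q] = 4 (equivalently, Q(γ) = Q(√7, √231))

Obviously Q(γ) ⊆ Q(√7, √231), and [Q(√7, √231):Q] = 4 (since 7, 231 are distinct squarefree integers > 1 with 1617 not a perfect square). To show equality we compute the minimal polynomial of γ. From γ = √7 + √231: γ^2 = 7 + 2√(1617) + 231 = 238 + 2√(1617), so γ^2 - 238 = 2√(1617); squaring, (γ^2 - 238)^2 = 4·1617, i.e. γ^4 - 476γ^2 + 56644 - 6468 = 0, i.e. γ^4 - 476γ^2 + 50176 = 0. So γ is a root of x^4 - 476x^2 + 50176. This polynomial is irreducible over Q: it has no rational root (each ±√7 ± √231 is irrational), and any factorization into two quadratics over Q would force √(1617) ∈ Q (pairing opposite roots) or √7, √231 ∈ Q (other pairings), all impossible. Hence [Q(γ):Q] = 4 = [Q(√7, √231):Q], so Q(γ) = Q(√7, √231).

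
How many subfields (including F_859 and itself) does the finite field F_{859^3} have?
F_{859^3} has 2 subfields

The subfields of F_{p^n} are exactly the fields F_{p^d} for d | n (each is the fixed field of the unique index-d subgroup of Gal(F_{p^n}/F_p) ≅ Z/nZ). The divisors of n = 3 are {1, 3}, giving 2 subfields: F_{859^1}, F_{859^3}.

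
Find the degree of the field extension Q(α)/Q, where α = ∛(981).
[Q(α):Q] = 3

The minimal polynomial of α is x^3 - 981, irreducible over Q since 981 is not a perfect cube (so x^3 - 981 has no rational root). Hence [Q(α):Q] = deg(m_α) = 3.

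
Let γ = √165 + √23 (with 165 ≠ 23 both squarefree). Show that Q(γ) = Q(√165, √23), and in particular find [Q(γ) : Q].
[Q(γ) : Q] = 4 (equivalently, Q(γ) = Q(√165, √23))

Obviously Q(γ) ⊆ Q(√165, √23), and [Q(√165, √23):Q] = 4 (since 165, 23 are distinct squarefree integers > 1 with 3795 not a perfect square). To show equality we compute the minimal polynomial of γ. From γ = √165 + √23: γ^2 = 165 + 2√(3795) + 23 = 188 + 2√(3795), so γ^2 - 188 = 2√(3795); squaring, (γ^2 - 188)^2 = 4·3795, i.e. γ^4 - 376γ^2 + 35344 - 15180 = 0, i.e. γ^4 - 376γ^2 + 20164 = 0. So γ is a root of x^4 - 376x^2 + 20164. This polynomial is irreducible over Q: it has no rational root (each ±√165 ± √23 is irrational), and any factorization into two quadratics over Q would force √(3795) ∈ Q (pairing opposite roots) or √165, √23 ∈ Q (other pairings), all impossible. Hence [Q(γ):Q] = 4 = [Q(√165, √23):Q], so Q(γ) = Q(√165, √23).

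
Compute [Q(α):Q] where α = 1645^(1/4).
[Q(α):Q] = 4

α is a root of x^4 - 1645. By Eisenstein's criterion at the prime p = 5 (which divides the constant term 1645 but p^2 = 25 does not, since 1645 is squarefree), x^4 - 1645 is irreducible over Q. Hence [Q(α):Q] = 4.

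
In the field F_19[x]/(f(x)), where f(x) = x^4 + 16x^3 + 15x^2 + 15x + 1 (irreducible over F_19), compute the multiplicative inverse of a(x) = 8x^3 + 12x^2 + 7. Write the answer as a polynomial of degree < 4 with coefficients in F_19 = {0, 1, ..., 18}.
a(x)^(-1) ≡ 8x^3 + 17x^2 + 13x + 10 (mod f(x))

Since f is irreducible over F_19, F_19[x]/(f) is a field and a(x) ≠ 0 has an inverse. Apply the extended Euclidean algorithm to f(x) and a(x) in F_19[x]: f(x) = (12x + 3)·a(x) + (17x^2 + 7x + 18);  a(x) = (15x + 18)·(17x^2 + 7x + 18) + (3x + 6);  (17x^2 + 7x + 18) = (12x + 10)·(3x + 6) + (15). The last nonzero remainder is the constant 15 = gcd(f, a) in F_19. Back-substituting through the division chain expresses 15 = s(x)·a(x) + t(x)·f(x) with s(x) ≡ 6x^3 + 8x^2 + 5x + 17 (mod f), so (6x^3 + 8x^2 + 5x + 17)·a(x) ≡ 15 (mod f). Multiplying by 15^(-1) ≡ 14 in F_19 gives a(x)^(-1) ≡ 14·(6x^3 + 8x^2 + 5x + 17) ≡ 8x^3 + 17x^2 + 13x + 10 (mod f). Check: (8x^3 + 12x^2 + 7)·(8x^3 + 17x^2 + 13x + 10) = 7x^6 + 4x^5 + 4x^4 + 7x^3 + 11x^2 + 15x + 13 ≡ 1 (mod x^4 + 16x^3 + 15x^2 + 15x + 1).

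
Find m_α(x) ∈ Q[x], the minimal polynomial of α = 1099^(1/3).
m_α(x) = x^3 - 1099

α satisfies α^3 = 1099, so x^3 - 1099 annihilates α. By the rational root test, a rational root p/q (in lowest terms) of x^3 - 1099 would satisfy p^3 = 1099 q^3, forcing q = 1 and p^3 = 1099; but 1099 is not a perfect cube, contradiction. A monic cubic over Q with no rational root is irreducible (any nontrivial factorization would include a linear factor). Hence x^3 - 1099 is the minimal polynomial of α, and in particular [Q(α):Q] = 3.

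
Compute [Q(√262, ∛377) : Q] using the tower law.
[Q(√262, ∛377) : Q] = 6

Let L = Q(√262, ∛377). Since Q(√262) ⊂ L and [Q(√262):Q] = 2, the tower law gives 2 | [L:Q]. Likewise Q(∛377) ⊂ L with [Q(∛377):Q] = 3 (because 377 is not a perfect cube), so 3 | [L:Q]. As gcd(2,3) = 1, [L:Q] is divisible by 6. Conversely L is generated over Q by √262 and ∛377, so [L:Q] ≤ 2·3 = 6. Therefore [Q(√262, ∛377) : Q] = 6.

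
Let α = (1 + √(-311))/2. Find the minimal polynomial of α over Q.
m_α(x) = x^2 - x + 78

From 2α - 1 = √(-311), squaring gives (2α - 1)^2 = -311, i.e. 4α^2 - 4α + 1 = -311, so α^2 - α + (1 + 311)/4 = 0. Since -311 ≡ 1 (mod 4), (1 + 311)/4 = 78 ∈ Z. The polynomial x^2 - x + 78 has discriminant 1 - 4·(78) = -311, which is not a perfect square in Q (d = -311 is squarefree and ≠ 1), so x^2 - x + 78 is irreducible over Q. It is the minimal polynomial of α.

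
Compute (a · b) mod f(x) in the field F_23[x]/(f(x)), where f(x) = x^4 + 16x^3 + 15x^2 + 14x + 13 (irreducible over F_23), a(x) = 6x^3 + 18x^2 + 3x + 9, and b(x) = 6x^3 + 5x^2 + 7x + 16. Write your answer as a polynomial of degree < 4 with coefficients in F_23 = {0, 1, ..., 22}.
a · b ≡ 13x^3 + 13x^2 + x + 15 (mod f(x))

Multiply in F_23[x]: a(x)·b(x) = (6x^3 + 18x^2 + 3x + 9)·(6x^3 + 5x^2 + 7x + 16) = 13x^6 + 12x^4 + 15x^3 + 9x^2 + 19x + 6. This has degree ≥ 4, so divide by f(x) over F_23: 13x^6 + 12x^4 + 15x^3 + 9x^2 + 19x + 6 = (13x^2 + 22x + 17)·(x^4 + 16x^3 + 15x^2 + 14x + 13) + (13x^3 + 13x^2 + x + 15). Hence a·b ≡ 13x^3 + 13x^2 + x + 15 (mod f). (F_23[x]/(f) is a field with 23^4 = 279841 elements since f is irreducible of degree 4.)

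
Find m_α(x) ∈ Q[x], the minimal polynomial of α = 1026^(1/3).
m_α(x) = x^3 - 1026

α satisfies α^3 = 1026, so x^3 - 1026 annihilates α. By the rational root test, a rational root p/q (in lowest terms) of x^3 - 1026 would satisfy p^3 = 1026 q^3, forcing q = 1 and p^3 = 1026; but 1026 is not a perfect cube, contradiction. A monic cubic over Q with no rational root is irreducible (any nontrivial factorization would include a linear factor). Hence x^3 - 1026 is the minimal polynomial of α, and in particular [Q(α):Q] = 3.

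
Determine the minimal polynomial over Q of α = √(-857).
m_α(x) = x^2 + 857

α satisfies α^2 + 857 = 0, so x^2 + 857 annihilates α. Since d = -857 is squarefree and ≠ 1, it is not a perfect square in Q, so x^2 + 857 has no rational root and is therefore irreducible over Q (a degree-2 polynomial over a field is irreducible iff it has no root). Hence m_α(x) = x^2 + 857.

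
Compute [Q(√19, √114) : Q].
[Q(√19, √114) : Q] = 4

[Q(√19):Q] = 2 (min poly x^2 - 19, irreducible since 19 is squarefree > 1). For the top step, suppose √114 ∈ Q(√19), say √114 = c + d√19 with c, d ∈ Q. Squaring: 114 = c^2 + 19d^2 + 2cd√19. Since √19 ∉ Q this forces 2cd = 0. If d = 0 then √114 = c ∈ Q, contradicting 114 squarefree > 1. If c = 0 then 114 = 19d^2, so 19·114 = (19d)^2 is a perfect square in Q — but 19·114 = 2166 is not a perfect square (since 19 and 114 are distinct squarefree integers). Contradiction. Hence √114 ∉ Q(√19), so x^2 - 114 stays irreducible over Q(√19) and [Q(√19, √114) : Q(√19)] = 2. By the tower law, [Q(√19, √114) : Q] = 2 · 2 = 4.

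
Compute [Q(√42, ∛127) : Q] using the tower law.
[Q(√42, ∛127) : Q] = 6

Let L = Q(√42, ∛127). Since Q(√42) ⊂ L and [Q(√42):Q] = 2, the tower law gives 2 | [L:Q]. Likewise Q(∛127) ⊂ L with [Q(∛127):Q] = 3 (because 127 is not a perfect cube), so 3 | [L:Q]. As gcd(2,3) = 1, [L:Q] is divisible by 6. Conversely L is generated over Q by √42 and ∛127, so [L:Q] ≤ 2·3 = 6. Therefore [Q(√42, ∛127) : Q] = 6.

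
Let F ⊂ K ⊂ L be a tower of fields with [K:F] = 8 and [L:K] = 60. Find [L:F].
[L:F] = 480

The tower law says that for any tower of field extensions F ⊂ K ⊂ L with finite degrees, [L:F] = [L:K] · [K:F]. Here this gives [L:F] = 60 · 8 = 480.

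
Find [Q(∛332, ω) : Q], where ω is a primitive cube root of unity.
[Q(∛332, ω) : Q] = 6

[Q(∛332):Q] = 3 (min poly x^3 - 332, irreducible since 332 is not a perfect cube). [Q(ω):Q] = 2 (min poly x^2 + x + 1). Since Q(∛332) ⊂ R and ω ∉ R, we have ω ∉ Q(∛332), so x^2 + x + 1 remains irreducible over Q(∛332) and [Q(∛332, ω) : Q(∛332)] = 2. By the tower law, [Q(∛332, ω) : Q] = 3 · 2 = 6. (In fact Q(∛332, ω) is the splitting field of x^3 - 332 over Q.)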